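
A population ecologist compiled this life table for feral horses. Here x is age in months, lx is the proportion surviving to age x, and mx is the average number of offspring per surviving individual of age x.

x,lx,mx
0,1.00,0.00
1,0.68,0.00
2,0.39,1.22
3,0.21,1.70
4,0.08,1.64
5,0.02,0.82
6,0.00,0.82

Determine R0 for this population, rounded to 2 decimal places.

0.98

lx·mx by age: 0, 0, 0.4758, 0.357, 0.1312, 0.0164, 0
R0 = Σ lx·mx = 0.9804 → 0.98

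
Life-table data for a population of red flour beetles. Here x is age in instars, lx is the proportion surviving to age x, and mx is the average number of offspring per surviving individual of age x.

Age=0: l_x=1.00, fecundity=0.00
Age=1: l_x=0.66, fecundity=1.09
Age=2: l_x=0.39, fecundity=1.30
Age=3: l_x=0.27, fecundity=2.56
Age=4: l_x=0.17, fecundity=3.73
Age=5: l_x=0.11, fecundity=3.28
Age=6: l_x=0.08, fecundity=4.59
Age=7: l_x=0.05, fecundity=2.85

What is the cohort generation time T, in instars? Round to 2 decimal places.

lx·mx: 0, 0.7194, 0.507, 0.6912, 0.6341, 0.3608, 0.3672, 0.1425 → R0 = 3.4222
x·lx·mx: 0, 0.7194, 1.014, 2.0736, 2.5364, 1.804, 2.2032, 0.9975 → Σ = 11.3481
T = 11.3481 / 3.4222 = 3.316025… → 3.32

3.32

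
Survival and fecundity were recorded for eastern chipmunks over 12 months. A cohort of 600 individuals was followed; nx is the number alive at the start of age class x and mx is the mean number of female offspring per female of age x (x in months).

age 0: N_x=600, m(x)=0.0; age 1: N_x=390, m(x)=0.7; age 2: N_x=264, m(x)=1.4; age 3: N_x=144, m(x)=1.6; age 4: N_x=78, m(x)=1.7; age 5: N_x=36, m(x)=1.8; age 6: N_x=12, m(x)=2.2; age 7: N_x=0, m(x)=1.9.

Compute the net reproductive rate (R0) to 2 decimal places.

lx = nx/n0 = nx/600: 1, 0.65, 0.44, 0.24, 0.13, 0.06, 0.02, 0
lx·mx by age: 0, 0.455, 0.616, 0.384, 0.221, 0.108, 0.044, 0
R0 = Σ lx·mx = 1.828 → 1.83

1.83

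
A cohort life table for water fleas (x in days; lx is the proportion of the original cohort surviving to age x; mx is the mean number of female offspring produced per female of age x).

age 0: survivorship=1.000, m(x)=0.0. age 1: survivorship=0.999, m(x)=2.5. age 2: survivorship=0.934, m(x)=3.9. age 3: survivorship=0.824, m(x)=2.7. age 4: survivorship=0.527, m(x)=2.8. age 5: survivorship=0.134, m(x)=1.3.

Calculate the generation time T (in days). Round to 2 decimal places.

lx·mx: 0, 2.4975, 3.6426, 2.2248, 1.4756, 0.1742 → R0 = 10.0147
x·lx·mx: 0, 2.4975, 7.2852, 6.6744, 5.9024, 0.871 → Σ = 23.2305
T = 23.2305 / 10.0147 = 2.31964… → 2.32

2.32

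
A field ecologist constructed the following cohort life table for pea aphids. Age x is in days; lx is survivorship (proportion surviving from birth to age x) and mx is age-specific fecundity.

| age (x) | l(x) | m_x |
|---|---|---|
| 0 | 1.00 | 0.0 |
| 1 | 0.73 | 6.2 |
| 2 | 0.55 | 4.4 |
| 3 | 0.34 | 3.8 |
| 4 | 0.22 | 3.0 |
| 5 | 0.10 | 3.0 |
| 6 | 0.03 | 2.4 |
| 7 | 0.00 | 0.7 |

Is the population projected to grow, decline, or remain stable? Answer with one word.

R0 = Σ lx·mx = 0 + 4.526 + 2.42 + 1.292 + 0.66 + 0.3 + 0.072 + 0 = 9.27
R0 > 1, so the population is growing.

growing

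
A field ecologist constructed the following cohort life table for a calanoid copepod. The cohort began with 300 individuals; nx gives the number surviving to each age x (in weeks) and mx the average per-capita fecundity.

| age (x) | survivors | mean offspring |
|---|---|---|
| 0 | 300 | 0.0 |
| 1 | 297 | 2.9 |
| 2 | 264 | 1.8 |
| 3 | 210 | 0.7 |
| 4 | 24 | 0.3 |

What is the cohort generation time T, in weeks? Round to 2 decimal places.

lx = nx/n0 = nx/300: 1, 0.99, 0.88, 0.7, 0.08
lx·mx: 0, 2.871, 1.584, 0.49, 0.024 → R0 = 4.969
x·lx·mx: 0, 2.871, 3.168, 1.47, 0.096 → Σ = 7.605
T = 7.605 / 4.969 = 1.530489… → 1.53

1.53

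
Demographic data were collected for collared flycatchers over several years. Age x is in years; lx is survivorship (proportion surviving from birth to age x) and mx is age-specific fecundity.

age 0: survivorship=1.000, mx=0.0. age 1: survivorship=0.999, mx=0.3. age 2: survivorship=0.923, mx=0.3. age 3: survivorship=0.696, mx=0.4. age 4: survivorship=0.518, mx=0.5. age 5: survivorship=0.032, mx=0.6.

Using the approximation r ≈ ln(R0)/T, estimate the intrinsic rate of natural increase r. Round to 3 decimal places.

R0 = Σ lx·mx = 0 + 0.2997 + 0.2769 + 0.2784 + 0.259 + 0.0192 = 1.1332
Σ x·lx·mx = 2.8207; T = 2.8207/1.1332 = 2.48915…
r ≈ ln(R0)/T = ln(1.1332)/2.48915… = 0.05024… → 0.050

0.050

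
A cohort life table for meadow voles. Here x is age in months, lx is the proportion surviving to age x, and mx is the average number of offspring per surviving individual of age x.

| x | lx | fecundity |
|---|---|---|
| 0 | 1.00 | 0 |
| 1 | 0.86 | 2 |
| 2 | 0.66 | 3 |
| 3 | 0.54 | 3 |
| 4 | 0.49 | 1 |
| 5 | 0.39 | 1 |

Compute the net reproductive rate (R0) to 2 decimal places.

lx·mx by age: 0, 1.72, 1.98, 1.62, 0.49, 0.39
R0 = Σ lx·mx = 6.2 → 6.20

6.20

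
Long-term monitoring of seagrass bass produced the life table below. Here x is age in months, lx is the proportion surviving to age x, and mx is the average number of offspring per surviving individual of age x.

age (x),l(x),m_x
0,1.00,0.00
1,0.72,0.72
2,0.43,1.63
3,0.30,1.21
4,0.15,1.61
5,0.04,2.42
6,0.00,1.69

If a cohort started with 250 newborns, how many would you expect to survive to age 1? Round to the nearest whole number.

180

Expected survivors = N0 · l_1 = 250 × 0.72 = 180 → 180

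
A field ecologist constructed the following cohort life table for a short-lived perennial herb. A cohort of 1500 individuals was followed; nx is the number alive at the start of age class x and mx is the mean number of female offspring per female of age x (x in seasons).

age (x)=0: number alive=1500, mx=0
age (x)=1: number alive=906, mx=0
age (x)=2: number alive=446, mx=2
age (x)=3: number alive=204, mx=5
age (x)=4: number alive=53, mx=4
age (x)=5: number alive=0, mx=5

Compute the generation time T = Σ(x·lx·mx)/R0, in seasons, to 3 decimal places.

2.680

lx = nx/n0 = nx/1500: 1, 0.604, 0.29733…, 0.136, 0.03533…, 0
lx·mx: 0, 0, 0.594667…, 0.68, 0.141333…, 0 → R0 = 1.416…
x·lx·mx: 0, 0, 1.189333…, 2.04, 0.565333…, 0 → Σ = 3.794667…
T = 3.794667… / 1.416… = 2.679849… → 2.680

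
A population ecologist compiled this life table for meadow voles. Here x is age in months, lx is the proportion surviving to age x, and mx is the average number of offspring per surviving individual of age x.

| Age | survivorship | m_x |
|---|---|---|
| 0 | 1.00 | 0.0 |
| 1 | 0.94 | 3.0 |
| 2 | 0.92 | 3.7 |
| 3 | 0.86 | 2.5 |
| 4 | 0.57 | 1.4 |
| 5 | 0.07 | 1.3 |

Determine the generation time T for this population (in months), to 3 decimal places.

lx·mx: 0, 2.82, 3.404, 2.15, 0.798, 0.091 → R0 = 9.263
x·lx·mx: 0, 2.82, 6.808, 6.45, 3.192, 0.455 → Σ = 19.725
T = 19.725 / 9.263 = 2.12944… → 2.129

2.129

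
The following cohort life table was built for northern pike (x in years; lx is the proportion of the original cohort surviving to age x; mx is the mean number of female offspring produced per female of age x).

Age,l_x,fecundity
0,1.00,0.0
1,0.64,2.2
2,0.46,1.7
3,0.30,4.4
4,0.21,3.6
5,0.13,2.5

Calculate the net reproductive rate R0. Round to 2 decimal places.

lx·mx by age: 0, 1.408, 0.782, 1.32, 0.756, 0.325
R0 = Σ lx·mx = 4.591 → 4.59

4.59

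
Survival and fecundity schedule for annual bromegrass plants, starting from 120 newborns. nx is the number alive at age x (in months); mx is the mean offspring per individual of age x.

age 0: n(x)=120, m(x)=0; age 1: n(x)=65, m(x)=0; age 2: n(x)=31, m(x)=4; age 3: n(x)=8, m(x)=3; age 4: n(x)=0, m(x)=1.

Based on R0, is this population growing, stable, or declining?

growing

lx = nx/n0 = nx/120: 1, 0.54167…, 0.25833…, 0.06667…, 0
R0 = Σ lx·mx = 0 + 0 + 1.033333… + 0.2… + 0 = 1.233333…
R0 > 1, so the population is growing.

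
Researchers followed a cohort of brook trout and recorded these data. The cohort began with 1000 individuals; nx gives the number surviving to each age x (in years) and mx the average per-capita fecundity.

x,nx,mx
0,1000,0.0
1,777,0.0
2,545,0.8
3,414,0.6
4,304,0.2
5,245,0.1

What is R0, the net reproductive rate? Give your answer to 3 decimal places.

0.770

lx = nx/n0 = nx/1000: 1, 0.777, 0.545, 0.414, 0.304, 0.245
lx·mx by age: 0, 0, 0.436, 0.2484, 0.0608, 0.0245
R0 = Σ lx·mx = 0.7697 → 0.770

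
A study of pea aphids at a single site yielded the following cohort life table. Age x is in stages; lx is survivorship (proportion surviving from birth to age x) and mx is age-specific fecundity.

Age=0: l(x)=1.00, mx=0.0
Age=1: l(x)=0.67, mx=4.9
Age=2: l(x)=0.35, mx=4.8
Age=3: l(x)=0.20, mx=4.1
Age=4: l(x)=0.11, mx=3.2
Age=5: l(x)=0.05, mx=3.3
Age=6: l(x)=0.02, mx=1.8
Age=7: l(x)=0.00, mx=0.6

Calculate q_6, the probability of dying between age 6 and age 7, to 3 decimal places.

1.000

q_6 = (l_6 − l_7) / l_6 = (0.02 − 0) / 0.02
     = 0.02 / 0.02 = 1 → 1.000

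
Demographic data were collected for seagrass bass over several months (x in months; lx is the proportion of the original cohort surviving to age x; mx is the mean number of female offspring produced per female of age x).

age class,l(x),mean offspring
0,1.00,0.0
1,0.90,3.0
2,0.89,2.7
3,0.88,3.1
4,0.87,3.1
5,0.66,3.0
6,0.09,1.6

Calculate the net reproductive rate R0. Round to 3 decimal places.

lx·mx by age: 0, 2.7, 2.403, 2.728, 2.697, 1.98, 0.144
R0 = Σ lx·mx = 12.652 → 12.652

12.652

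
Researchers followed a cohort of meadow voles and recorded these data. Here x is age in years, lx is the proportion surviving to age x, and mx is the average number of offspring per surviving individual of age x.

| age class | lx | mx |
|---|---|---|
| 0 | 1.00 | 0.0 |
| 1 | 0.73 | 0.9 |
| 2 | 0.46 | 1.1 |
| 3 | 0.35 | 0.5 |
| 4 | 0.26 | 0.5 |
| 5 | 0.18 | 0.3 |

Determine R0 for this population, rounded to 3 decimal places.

lx·mx by age: 0, 0.657, 0.506, 0.175, 0.13, 0.054
R0 = Σ lx·mx = 1.522 → 1.522

1.522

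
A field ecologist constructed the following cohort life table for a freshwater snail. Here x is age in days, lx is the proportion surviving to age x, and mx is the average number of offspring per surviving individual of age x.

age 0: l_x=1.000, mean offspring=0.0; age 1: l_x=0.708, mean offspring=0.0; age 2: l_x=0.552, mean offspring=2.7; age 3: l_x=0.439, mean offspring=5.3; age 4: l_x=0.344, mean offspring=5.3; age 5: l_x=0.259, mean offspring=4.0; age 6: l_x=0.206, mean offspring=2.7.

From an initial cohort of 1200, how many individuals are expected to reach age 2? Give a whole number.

Expected survivors = N0 · l_2 = 1200 × 0.552 = 662.4 → 662

662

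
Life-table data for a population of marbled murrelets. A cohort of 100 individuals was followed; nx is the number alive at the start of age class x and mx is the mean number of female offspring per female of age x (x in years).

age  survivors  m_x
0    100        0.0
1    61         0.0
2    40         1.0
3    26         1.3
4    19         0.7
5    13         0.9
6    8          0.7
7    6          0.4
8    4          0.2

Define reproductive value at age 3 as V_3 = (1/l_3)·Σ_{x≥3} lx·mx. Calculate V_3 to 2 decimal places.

2.60

lx = nx/n0 = nx/100: 1, 0.61, 0.4, 0.26, 0.19, 0.13, 0.08, 0.06, 0.04
lx·mx for x ≥ 3: 0.338, 0.133, 0.117, 0.056, 0.024, 0.008 → sum = 0.676
V_3 = 0.676 / l_3 = 0.676 / 0.26 = 2.6 → 2.60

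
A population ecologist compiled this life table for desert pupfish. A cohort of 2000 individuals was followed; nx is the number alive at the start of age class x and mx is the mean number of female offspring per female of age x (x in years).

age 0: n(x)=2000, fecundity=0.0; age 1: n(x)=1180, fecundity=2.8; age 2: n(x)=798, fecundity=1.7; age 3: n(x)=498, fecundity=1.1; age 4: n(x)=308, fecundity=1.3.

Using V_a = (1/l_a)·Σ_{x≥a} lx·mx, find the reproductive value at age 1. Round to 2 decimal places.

lx = nx/n0 = nx/2000: 1, 0.59, 0.399, 0.249, 0.154
lx·mx for x ≥ 1: 1.652, 0.6783, 0.2739, 0.2002 → sum = 2.8044
V_1 = 2.8044 / l_1 = 2.8044 / 0.59 = 4.75322… → 4.75

4.75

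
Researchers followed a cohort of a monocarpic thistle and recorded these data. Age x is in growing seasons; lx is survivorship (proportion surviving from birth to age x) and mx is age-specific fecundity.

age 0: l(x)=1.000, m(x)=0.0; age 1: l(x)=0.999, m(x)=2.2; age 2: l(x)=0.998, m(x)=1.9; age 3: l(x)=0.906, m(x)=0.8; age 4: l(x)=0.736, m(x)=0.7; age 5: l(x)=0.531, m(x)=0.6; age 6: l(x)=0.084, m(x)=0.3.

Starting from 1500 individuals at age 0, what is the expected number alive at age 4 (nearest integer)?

Expected survivors = N0 · l_4 = 1500 × 0.736 = 1104 → 1104

1104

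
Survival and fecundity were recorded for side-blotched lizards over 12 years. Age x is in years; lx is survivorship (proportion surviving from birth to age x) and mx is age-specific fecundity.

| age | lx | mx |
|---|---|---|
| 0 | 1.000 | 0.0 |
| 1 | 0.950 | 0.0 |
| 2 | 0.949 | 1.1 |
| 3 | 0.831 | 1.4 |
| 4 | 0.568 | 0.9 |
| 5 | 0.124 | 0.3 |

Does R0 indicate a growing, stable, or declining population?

R0 = Σ lx·mx = 0 + 0 + 1.0439 + 1.1634 + 0.5112 + 0.0372 = 2.7557
R0 > 1, so the population is growing.

growing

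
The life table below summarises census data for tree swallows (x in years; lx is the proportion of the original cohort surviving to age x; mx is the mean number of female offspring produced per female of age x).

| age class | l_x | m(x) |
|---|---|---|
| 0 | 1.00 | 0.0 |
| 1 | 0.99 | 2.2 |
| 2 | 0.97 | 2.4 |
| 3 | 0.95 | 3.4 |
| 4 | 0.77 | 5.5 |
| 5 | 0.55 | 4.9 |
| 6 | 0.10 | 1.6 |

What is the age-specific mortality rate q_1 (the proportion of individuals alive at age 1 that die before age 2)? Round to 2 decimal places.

0.02

q_1 = (l_1 − l_2) / l_1 = (0.99 − 0.97) / 0.99
     = 0.02 / 0.99 = 0.020202… → 0.02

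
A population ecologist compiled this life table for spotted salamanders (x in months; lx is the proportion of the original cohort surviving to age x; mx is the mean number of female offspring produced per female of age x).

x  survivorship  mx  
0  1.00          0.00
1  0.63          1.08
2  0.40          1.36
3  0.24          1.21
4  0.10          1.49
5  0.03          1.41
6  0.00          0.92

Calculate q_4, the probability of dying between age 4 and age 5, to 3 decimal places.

q_4 = (l_4 − l_5) / l_4 = (0.1 − 0.03) / 0.1
     = 0.07 / 0.1 = 0.7 → 0.700

0.700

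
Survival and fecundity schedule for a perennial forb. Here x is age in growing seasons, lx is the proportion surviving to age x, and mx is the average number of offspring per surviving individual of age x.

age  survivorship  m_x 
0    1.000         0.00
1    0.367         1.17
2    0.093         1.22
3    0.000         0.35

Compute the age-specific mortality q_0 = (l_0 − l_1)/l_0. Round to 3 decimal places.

q_0 = (l_0 − l_1) / l_0 = (1 − 0.367) / 1
     = 0.633 / 1 = 0.633 → 0.633

0.633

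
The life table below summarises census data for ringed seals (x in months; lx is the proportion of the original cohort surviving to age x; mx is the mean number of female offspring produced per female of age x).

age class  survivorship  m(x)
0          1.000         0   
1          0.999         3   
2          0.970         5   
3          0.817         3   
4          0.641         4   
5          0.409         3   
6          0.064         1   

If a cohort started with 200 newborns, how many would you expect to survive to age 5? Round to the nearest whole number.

82

Expected survivors = N0 · l_5 = 200 × 0.409 = 81.8 → 82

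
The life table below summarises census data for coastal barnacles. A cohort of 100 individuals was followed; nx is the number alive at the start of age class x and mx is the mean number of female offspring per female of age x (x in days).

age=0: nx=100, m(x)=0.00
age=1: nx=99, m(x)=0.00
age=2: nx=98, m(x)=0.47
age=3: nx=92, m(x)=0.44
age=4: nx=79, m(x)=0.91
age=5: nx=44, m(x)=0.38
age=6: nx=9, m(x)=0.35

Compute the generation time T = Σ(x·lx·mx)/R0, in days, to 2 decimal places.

lx = nx/n0 = nx/100: 1, 0.99, 0.98, 0.92, 0.79, 0.44, 0.09
lx·mx: 0, 0, 0.4606, 0.4048, 0.7189, 0.1672, 0.0315 → R0 = 1.783
x·lx·mx: 0, 0, 0.9212, 1.2144, 2.8756, 0.836, 0.189 → Σ = 6.0362
T = 6.0362 / 1.783 = 3.385418… → 3.39

3.39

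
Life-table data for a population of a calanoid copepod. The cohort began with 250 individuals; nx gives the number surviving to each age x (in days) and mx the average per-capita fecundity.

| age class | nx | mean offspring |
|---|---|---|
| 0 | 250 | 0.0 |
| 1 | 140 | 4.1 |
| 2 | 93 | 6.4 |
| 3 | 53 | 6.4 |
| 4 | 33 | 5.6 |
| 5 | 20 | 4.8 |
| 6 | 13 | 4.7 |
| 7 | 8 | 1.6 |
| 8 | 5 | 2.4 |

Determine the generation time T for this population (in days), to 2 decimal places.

2.43

lx = nx/n0 = nx/250: 1, 0.56, 0.372, 0.212, 0.132, 0.08, 0.052, 0.032, 0.02
lx·mx: 0, 2.296, 2.3808, 1.3568, 0.7392, 0.384, 0.2444, 0.0512, 0.048 → R0 = 7.5004
x·lx·mx: 0, 2.296, 4.7616, 4.0704, 2.9568, 1.92, 1.4664, 0.3584, 0.384 → Σ = 18.2136
T = 18.2136 / 7.5004 = 2.42835… → 2.43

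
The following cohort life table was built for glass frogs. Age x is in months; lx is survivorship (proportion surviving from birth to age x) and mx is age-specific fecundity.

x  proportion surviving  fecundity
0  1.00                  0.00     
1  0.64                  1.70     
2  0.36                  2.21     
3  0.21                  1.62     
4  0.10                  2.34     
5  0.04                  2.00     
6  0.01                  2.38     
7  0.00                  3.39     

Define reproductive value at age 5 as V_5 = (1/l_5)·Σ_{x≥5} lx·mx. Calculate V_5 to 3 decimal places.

lx·mx for x ≥ 5: 0.08, 0.0238, 0 → sum = 0.1038
V_5 = 0.1038 / l_5 = 0.1038 / 0.04 = 2.595 → 2.595

2.595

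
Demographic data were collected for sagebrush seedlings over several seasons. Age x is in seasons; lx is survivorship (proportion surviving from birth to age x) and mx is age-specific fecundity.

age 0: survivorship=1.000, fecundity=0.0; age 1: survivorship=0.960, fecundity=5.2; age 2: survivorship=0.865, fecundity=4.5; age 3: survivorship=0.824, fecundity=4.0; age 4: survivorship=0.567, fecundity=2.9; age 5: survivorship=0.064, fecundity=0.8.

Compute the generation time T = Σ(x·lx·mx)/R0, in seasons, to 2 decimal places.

lx·mx: 0, 4.992, 3.8925, 3.296, 1.6443, 0.0512 → R0 = 13.876
x·lx·mx: 0, 4.992, 7.785, 9.888, 6.5772, 0.256 → Σ = 29.4982
T = 29.4982 / 13.876 = 2.125843… → 2.13

2.13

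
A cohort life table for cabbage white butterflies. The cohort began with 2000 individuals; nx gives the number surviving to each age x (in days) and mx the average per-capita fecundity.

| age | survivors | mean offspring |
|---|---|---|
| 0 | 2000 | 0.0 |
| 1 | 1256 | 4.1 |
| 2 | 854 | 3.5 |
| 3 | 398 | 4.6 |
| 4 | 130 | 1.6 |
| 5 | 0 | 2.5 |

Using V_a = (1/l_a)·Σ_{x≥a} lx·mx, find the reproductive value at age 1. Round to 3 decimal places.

8.103

lx = nx/n0 = nx/2000: 1, 0.628, 0.427, 0.199, 0.065, 0
lx·mx for x ≥ 1: 2.5748, 1.4945, 0.9154, 0.104, 0 → sum = 5.0887
V_1 = 5.0887 / l_1 = 5.0887 / 0.628 = 8.103025… → 8.103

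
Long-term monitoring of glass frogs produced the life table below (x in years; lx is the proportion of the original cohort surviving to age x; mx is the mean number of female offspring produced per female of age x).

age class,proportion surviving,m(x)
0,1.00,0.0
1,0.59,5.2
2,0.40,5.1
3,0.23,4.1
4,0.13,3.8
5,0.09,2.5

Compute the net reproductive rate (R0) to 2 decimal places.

6.77

lx·mx by age: 0, 3.068, 2.04, 0.943, 0.494, 0.225
R0 = Σ lx·mx = 6.77 → 6.77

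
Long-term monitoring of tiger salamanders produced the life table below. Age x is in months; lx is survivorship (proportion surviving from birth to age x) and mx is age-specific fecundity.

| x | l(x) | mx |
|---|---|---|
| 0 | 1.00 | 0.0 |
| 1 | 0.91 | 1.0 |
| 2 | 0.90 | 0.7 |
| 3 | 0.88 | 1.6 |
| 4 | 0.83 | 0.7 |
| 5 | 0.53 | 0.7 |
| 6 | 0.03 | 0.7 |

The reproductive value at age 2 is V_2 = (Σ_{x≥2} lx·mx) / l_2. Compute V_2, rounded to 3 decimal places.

3.346

lx·mx for x ≥ 2: 0.63, 1.408, 0.581, 0.371, 0.021 → sum = 3.011
V_2 = 3.011 / l_2 = 3.011 / 0.9 = 3.345556… → 3.346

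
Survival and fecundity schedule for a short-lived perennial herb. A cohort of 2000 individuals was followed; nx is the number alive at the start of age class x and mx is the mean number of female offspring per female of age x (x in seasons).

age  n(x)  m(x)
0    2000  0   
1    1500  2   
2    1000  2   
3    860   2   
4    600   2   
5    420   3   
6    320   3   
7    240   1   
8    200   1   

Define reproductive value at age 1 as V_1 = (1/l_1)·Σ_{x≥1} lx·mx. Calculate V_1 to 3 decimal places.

7.053

lx = nx/n0 = nx/2000: 1, 0.75, 0.5, 0.43, 0.3, 0.21, 0.16, 0.12, 0.1
lx·mx for x ≥ 1: 1.5, 1, 0.86, 0.6, 0.63, 0.48, 0.12, 0.1 → sum = 5.29
V_1 = 5.29 / l_1 = 5.29 / 0.75 = 7.053333… → 7.053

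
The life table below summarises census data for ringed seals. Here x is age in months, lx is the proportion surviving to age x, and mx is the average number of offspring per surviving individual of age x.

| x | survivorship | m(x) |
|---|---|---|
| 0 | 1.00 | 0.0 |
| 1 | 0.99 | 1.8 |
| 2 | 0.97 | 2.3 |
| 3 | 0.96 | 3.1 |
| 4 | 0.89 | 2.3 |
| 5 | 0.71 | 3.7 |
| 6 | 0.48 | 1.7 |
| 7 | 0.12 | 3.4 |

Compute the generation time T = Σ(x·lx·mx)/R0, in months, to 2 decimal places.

lx·mx: 0, 1.782, 2.231, 2.976, 2.047, 2.627, 0.816, 0.408 → R0 = 12.887
x·lx·mx: 0, 1.782, 4.462, 8.928, 8.188, 13.135, 4.896, 2.856 → Σ = 44.247
T = 44.247 / 12.887 = 3.43346… → 3.43

3.43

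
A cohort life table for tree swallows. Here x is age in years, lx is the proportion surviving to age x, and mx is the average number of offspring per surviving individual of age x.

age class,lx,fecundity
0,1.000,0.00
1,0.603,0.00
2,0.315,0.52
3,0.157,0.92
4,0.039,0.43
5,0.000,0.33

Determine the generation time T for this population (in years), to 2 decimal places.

lx·mx: 0, 0, 0.1638, 0.14444, 0.01677, 0 → R0 = 0.32501
x·lx·mx: 0, 0, 0.3276, 0.43332, 0.06708, 0 → Σ = 0.828
T = 0.828 / 0.32501 = 2.547614… → 2.55

2.55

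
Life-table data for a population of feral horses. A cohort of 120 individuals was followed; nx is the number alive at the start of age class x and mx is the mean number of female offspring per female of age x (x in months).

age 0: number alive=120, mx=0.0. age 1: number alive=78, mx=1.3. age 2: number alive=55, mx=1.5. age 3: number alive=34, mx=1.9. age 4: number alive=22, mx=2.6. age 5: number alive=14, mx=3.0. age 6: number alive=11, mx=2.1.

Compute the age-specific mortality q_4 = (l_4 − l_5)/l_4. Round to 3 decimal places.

0.364

lx = nx/n0 = nx/120: 1, 0.65, 0.45833…, 0.28333…, 0.18333…, 0.11667…, 0.09167…
q_4 = (l_4 − l_5) / l_4 = (0.183333… − 0.116667…) / 0.183333…
     = 0.066667… / 0.183333… = 0.363636… → 0.364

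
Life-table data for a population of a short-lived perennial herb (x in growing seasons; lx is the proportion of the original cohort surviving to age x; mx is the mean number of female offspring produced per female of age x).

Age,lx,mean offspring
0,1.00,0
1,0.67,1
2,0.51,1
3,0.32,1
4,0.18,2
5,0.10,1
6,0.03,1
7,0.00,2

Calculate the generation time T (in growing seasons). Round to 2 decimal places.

lx·mx: 0, 0.67, 0.51, 0.32, 0.36, 0.1, 0.03, 0 → R0 = 1.99
x·lx·mx: 0, 0.67, 1.02, 0.96, 1.44, 0.5, 0.18, 0 → Σ = 4.77
T = 4.77 / 1.99 = 2.396985… → 2.40

2.40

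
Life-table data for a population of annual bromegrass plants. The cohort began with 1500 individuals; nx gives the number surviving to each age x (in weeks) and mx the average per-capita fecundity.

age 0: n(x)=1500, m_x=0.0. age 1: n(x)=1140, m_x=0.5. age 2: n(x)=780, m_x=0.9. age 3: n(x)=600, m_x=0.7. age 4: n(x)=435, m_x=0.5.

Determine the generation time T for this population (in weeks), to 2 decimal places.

lx = nx/n0 = nx/1500: 1, 0.76, 0.52, 0.4, 0.29
lx·mx: 0, 0.38, 0.468, 0.28, 0.145 → R0 = 1.273
x·lx·mx: 0, 0.38, 0.936, 0.84, 0.58 → Σ = 2.736
T = 2.736 / 1.273 = 2.149254… → 2.15

2.15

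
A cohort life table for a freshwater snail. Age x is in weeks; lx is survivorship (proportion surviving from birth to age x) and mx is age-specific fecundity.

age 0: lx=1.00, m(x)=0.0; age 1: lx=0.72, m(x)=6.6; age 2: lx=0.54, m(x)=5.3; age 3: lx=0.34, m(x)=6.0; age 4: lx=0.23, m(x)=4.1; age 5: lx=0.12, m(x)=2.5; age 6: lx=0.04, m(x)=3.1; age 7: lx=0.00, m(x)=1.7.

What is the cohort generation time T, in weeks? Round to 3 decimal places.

lx·mx: 0, 4.752, 2.862, 2.04, 0.943, 0.3, 0.124, 0 → R0 = 11.021
x·lx·mx: 0, 4.752, 5.724, 6.12, 3.772, 1.5, 0.744, 0 → Σ = 22.612
T = 22.612 / 11.021 = 2.051719… → 2.052

2.052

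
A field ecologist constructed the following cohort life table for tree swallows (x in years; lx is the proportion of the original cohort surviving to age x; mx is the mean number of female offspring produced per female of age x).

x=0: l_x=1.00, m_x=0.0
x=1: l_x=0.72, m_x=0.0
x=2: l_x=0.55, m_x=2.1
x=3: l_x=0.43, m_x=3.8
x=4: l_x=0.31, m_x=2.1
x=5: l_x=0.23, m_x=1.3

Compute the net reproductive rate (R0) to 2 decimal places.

lx·mx by age: 0, 0, 1.155, 1.634, 0.651, 0.299
R0 = Σ lx·mx = 3.739 → 3.74

3.74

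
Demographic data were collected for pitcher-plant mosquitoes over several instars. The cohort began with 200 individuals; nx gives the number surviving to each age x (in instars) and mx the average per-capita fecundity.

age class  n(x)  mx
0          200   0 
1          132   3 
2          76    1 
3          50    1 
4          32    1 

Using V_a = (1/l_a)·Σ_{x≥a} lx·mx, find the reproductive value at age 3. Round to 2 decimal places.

1.64

lx = nx/n0 = nx/200: 1, 0.66, 0.38, 0.25, 0.16
lx·mx for x ≥ 3: 0.25, 0.16 → sum = 0.41
V_3 = 0.41 / l_3 = 0.41 / 0.25 = 1.64 → 1.64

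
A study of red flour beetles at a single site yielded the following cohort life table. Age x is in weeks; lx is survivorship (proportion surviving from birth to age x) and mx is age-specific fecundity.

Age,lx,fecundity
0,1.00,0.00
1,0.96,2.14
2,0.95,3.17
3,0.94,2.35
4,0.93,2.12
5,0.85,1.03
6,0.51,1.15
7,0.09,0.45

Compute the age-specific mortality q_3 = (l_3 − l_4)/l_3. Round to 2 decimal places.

0.01

q_3 = (l_3 − l_4) / l_3 = (0.94 − 0.93) / 0.94
     = 0.01 / 0.94 = 0.010638… → 0.01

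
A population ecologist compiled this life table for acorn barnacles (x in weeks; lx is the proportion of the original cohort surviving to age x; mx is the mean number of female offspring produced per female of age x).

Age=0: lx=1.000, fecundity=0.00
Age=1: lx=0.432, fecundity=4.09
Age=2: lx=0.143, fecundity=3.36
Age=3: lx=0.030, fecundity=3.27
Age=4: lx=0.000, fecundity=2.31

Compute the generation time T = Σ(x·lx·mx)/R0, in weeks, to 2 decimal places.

1.29

lx·mx: 0, 1.76688, 0.48048, 0.0981, 0 → R0 = 2.34546
x·lx·mx: 0, 1.76688, 0.96096, 0.2943, 0 → Σ = 3.02214
T = 3.02214 / 2.34546 = 1.288506… → 1.29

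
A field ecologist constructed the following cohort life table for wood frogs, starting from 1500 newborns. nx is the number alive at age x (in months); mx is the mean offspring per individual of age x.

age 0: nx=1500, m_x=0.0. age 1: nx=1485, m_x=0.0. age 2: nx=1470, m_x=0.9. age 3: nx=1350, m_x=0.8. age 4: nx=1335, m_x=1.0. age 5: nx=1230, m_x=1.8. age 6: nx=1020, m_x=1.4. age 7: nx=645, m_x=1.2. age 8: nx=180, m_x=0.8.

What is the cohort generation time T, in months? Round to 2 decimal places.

lx = nx/n0 = nx/1500: 1, 0.99, 0.98, 0.9, 0.89, 0.82, 0.68, 0.43, 0.12
lx·mx: 0, 0, 0.882, 0.72, 0.89, 1.476, 0.952, 0.516, 0.096 → R0 = 5.532
x·lx·mx: 0, 0, 1.764, 2.16, 3.56, 7.38, 5.712, 3.612, 0.768 → Σ = 24.956
T = 24.956 / 5.532 = 4.511208… → 4.51

4.51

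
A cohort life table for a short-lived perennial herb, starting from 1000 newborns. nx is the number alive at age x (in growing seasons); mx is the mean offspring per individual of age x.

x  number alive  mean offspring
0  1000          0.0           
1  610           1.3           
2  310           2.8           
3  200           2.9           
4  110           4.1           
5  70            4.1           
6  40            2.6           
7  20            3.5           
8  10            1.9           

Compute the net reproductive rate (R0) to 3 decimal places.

lx = nx/n0 = nx/1000: 1, 0.61, 0.31, 0.2, 0.11, 0.07, 0.04, 0.02, 0.01
lx·mx by age: 0, 0.793, 0.868, 0.58, 0.451, 0.287, 0.104, 0.07, 0.019
R0 = Σ lx·mx = 3.172 → 3.172

3.172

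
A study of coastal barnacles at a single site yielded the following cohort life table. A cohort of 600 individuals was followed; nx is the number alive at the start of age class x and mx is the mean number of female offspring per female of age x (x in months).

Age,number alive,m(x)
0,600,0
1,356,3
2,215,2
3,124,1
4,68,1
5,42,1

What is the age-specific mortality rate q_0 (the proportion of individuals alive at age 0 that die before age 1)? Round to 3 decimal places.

lx = nx/n0 = nx/600: 1, 0.59333…, 0.35833…, 0.20667…, 0.11333…, 0.07
q_0 = (l_0 − l_1) / l_0 = (1 − 0.593333…) / 1
     = 0.406667… / 1 = 0.406667… → 0.407

0.407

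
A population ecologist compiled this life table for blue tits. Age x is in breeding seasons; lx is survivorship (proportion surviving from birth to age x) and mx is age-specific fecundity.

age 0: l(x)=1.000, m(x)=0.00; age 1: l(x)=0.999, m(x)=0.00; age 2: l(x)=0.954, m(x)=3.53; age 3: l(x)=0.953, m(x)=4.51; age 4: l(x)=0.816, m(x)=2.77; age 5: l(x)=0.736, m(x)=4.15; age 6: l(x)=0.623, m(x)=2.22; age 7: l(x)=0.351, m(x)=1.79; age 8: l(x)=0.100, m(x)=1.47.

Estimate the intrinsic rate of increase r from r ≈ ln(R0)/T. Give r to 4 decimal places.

0.7115

R0 = Σ lx·mx = 0 + 0 + 3.36762 + 4.29803 + 2.26032 + 3.0544 + 1.38306 + 0.62829 + 0.147 = 15.13872
Σ x·lx·mx = 57.815; T = 57.815/15.13872 = 3.81902…
r ≈ ln(R0)/T = ln(15.13872)/3.81902… = 0.711507… → 0.7115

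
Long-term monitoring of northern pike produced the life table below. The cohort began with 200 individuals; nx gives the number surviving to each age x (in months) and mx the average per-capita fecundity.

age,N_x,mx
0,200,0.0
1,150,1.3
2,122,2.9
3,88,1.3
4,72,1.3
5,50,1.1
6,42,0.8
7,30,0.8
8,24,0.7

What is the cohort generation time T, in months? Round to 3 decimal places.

2.707

lx = nx/n0 = nx/200: 1, 0.75, 0.61, 0.44, 0.36, 0.25, 0.21, 0.15, 0.12
lx·mx: 0, 0.975, 1.769, 0.572, 0.468, 0.275, 0.168, 0.12, 0.084 → R0 = 4.431
x·lx·mx: 0, 0.975, 3.538, 1.716, 1.872, 1.375, 1.008, 0.84, 0.672 → Σ = 11.996
T = 11.996 / 4.431 = 2.70729… → 2.707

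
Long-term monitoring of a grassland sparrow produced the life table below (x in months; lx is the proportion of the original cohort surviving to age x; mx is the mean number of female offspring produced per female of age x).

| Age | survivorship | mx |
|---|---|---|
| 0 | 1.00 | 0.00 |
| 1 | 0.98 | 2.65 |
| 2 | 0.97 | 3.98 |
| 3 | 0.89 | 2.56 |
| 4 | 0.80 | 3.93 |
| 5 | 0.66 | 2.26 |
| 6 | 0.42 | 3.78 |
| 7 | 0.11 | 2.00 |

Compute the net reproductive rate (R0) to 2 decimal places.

lx·mx by age: 0, 2.597, 3.8606, 2.2784, 3.144, 1.4916, 1.5876, 0.22
R0 = Σ lx·mx = 15.1792 → 15.18

15.18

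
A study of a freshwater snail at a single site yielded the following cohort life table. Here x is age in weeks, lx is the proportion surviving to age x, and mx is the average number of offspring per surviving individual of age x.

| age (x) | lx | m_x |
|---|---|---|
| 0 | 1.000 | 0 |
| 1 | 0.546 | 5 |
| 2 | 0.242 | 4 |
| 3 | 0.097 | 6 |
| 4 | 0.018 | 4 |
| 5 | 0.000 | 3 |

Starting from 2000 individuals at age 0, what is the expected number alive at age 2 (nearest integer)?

Expected survivors = N0 · l_2 = 2000 × 0.242 = 484 → 484

484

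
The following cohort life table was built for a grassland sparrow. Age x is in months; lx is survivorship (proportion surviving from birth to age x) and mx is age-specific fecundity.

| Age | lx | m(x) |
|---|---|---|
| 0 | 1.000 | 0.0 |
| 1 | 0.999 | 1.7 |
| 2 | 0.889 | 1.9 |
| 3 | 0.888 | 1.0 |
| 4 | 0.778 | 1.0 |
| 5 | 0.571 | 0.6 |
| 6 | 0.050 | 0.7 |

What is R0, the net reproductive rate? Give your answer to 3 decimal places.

lx·mx by age: 0, 1.6983, 1.6891, 0.888, 0.778, 0.3426, 0.035
R0 = Σ lx·mx = 5.431 → 5.431

5.431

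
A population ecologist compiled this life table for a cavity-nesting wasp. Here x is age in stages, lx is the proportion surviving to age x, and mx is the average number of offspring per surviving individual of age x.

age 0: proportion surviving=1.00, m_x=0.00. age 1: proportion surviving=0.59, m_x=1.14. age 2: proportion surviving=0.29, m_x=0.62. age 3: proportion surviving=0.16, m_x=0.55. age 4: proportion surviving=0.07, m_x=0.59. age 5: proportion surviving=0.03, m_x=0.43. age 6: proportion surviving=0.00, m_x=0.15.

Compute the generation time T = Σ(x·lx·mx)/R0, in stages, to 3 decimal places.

lx·mx: 0, 0.6726, 0.1798, 0.088, 0.0413, 0.0129, 0 → R0 = 0.9946
x·lx·mx: 0, 0.6726, 0.3596, 0.264, 0.1652, 0.0645, 0 → Σ = 1.5259
T = 1.5259 / 0.9946 = 1.534185… → 1.534

1.534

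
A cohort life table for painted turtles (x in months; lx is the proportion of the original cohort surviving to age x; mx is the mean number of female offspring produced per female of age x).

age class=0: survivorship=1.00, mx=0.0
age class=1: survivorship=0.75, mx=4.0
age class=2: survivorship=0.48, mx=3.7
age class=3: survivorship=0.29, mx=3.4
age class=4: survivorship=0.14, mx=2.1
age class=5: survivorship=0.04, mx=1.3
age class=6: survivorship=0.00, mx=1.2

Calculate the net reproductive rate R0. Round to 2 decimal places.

6.11

lx·mx by age: 0, 3, 1.776, 0.986, 0.294, 0.052, 0
R0 = Σ lx·mx = 6.108 → 6.11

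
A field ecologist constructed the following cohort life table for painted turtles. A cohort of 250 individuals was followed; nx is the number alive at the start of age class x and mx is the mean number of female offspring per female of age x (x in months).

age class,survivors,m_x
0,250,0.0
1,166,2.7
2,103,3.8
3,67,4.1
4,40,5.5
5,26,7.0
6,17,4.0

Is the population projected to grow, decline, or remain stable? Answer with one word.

growing

lx = nx/n0 = nx/250: 1, 0.664, 0.412, 0.268, 0.16, 0.104, 0.068
R0 = Σ lx·mx = 0 + 1.7928 + 1.5656 + 1.0988 + 0.88 + 0.728 + 0.272 = 6.3372
R0 > 1, so the population is growing.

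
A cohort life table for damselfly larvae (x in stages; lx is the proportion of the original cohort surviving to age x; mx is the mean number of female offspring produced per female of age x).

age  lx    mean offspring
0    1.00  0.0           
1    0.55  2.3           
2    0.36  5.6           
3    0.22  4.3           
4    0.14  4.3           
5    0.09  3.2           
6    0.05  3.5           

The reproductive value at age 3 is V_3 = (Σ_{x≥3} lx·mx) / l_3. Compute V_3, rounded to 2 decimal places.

lx·mx for x ≥ 3: 0.946, 0.602, 0.288, 0.175 → sum = 2.011
V_3 = 2.011 / l_3 = 2.011 / 0.22 = 9.140909… → 9.14

9.14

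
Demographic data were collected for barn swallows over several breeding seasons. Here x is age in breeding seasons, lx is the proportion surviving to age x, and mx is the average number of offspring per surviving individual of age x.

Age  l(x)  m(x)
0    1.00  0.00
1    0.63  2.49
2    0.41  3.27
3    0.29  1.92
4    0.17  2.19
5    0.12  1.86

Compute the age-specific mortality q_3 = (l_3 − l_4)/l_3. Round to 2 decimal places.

q_3 = (l_3 − l_4) / l_3 = (0.29 − 0.17) / 0.29
     = 0.12 / 0.29 = 0.413793… → 0.41

0.41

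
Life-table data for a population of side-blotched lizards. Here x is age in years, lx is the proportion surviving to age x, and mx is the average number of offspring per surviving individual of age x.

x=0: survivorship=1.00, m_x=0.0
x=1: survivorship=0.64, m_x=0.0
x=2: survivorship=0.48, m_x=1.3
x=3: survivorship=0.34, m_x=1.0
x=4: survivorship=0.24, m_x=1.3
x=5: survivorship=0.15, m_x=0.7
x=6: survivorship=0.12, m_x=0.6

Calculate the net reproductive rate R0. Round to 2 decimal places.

1.45

lx·mx by age: 0, 0, 0.624, 0.34, 0.312, 0.105, 0.072
R0 = Σ lx·mx = 1.453 → 1.45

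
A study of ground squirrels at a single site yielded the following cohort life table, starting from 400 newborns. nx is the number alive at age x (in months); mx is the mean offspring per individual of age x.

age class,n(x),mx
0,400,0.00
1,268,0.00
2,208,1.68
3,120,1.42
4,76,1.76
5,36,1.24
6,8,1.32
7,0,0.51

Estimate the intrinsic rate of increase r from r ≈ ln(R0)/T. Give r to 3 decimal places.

lx = nx/n0 = nx/400: 1, 0.67, 0.52, 0.3, 0.19, 0.09, 0.02, 0
R0 = Σ lx·mx = 0 + 0 + 0.8736 + 0.426 + 0.3344 + 0.1116 + 0.0264 + 0 = 1.772
Σ x·lx·mx = 5.0792; T = 5.0792/1.772 = 2.86637…
r ≈ ln(R0)/T = ln(1.772)/2.86637… = 0.19959… → 0.200

0.200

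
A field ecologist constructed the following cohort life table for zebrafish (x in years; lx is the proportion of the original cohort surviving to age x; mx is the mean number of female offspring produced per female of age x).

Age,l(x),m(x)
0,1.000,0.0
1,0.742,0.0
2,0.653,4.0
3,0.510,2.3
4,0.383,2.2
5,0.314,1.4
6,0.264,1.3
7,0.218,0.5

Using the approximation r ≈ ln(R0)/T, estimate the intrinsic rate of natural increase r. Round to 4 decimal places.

R0 = Σ lx·mx = 0 + 0 + 2.612 + 1.173 + 0.8426 + 0.4396 + 0.3432 + 0.109 = 5.5194
Σ x·lx·mx = 17.1336; T = 17.1336/5.5194 = 3.10425…
r ≈ ln(R0)/T = ln(5.5194)/3.10425… = 0.5503… → 0.5503

0.5503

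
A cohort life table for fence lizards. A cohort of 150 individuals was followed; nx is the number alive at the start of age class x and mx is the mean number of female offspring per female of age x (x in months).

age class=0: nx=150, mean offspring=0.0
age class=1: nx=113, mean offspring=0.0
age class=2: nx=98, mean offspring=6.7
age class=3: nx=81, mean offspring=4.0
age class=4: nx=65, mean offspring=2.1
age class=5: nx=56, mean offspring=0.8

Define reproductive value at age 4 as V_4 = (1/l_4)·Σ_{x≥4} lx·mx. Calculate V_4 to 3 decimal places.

lx = nx/n0 = nx/150: 1, 0.75333…, 0.65333…, 0.54, 0.43333…, 0.37333…
lx·mx for x ≥ 4: 0.91…, 0.298667… → sum = 1.208667…
V_4 = 1.208667… / l_4 = 1.208667… / 0.433333… = 2.789231… → 2.789

2.789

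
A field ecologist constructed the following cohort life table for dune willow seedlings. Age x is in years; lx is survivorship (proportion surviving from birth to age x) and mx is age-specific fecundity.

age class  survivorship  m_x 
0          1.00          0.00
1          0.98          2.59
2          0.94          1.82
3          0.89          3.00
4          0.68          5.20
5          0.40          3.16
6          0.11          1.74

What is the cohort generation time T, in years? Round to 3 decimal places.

2.987

lx·mx: 0, 2.5382, 1.7108, 2.67, 3.536, 1.264, 0.1914 → R0 = 11.9104
x·lx·mx: 0, 2.5382, 3.4216, 8.01, 14.144, 6.32, 1.1484 → Σ = 35.5822
T = 35.5822 / 11.9104 = 2.98749… → 2.987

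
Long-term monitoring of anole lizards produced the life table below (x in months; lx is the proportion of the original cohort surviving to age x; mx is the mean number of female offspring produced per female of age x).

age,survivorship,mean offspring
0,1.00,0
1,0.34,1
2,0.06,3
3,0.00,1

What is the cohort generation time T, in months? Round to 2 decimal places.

lx·mx: 0, 0.34, 0.18, 0 → R0 = 0.52
x·lx·mx: 0, 0.34, 0.36, 0 → Σ = 0.7
T = 0.7 / 0.52 = 1.346154… → 1.35

1.35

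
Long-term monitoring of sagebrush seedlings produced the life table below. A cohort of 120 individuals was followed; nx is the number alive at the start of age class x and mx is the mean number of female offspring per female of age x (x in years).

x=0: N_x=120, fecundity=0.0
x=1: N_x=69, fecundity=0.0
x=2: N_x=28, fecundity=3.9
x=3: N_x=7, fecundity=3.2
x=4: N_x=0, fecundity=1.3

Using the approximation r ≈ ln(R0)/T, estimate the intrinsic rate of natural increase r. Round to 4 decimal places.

0.0425

lx = nx/n0 = nx/120: 1, 0.575, 0.23333…, 0.05833…, 0
R0 = Σ lx·mx = 0 + 0 + 0.91… + 0.18667… + 0 = 1.096667…
Σ x·lx·mx = 2.38…; T = 2.38…/1.096667… = 2.17021…
r ≈ ln(R0)/T = ln(1.096667…)/2.17021… = 0.042519… → 0.0425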